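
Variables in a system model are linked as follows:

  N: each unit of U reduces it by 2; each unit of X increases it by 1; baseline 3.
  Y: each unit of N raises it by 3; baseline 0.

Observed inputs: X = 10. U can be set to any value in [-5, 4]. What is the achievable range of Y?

15 to 69

Substituting into the N equation gives N = -2*U + 13.
Substituting into the Y equation gives Y = -6*U + 39.
Linear in U, so extremes are at the endpoints: U = -5 gives Y = 69; U = 4 gives Y = 15.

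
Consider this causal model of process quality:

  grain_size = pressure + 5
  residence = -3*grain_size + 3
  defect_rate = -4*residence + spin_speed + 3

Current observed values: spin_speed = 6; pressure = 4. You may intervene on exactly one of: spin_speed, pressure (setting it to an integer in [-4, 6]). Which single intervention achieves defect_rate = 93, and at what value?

set pressure = 3

Intervening on spin_speed: defect_rate = spin_speed + 99. Reaching 93 requires spin_speed = -6, outside [-4, 6].
Intervening on pressure: with other inputs at their observed values, defect_rate = 12*pressure + 57. Solving for 93 gives pressure = 3, within [-4, 6].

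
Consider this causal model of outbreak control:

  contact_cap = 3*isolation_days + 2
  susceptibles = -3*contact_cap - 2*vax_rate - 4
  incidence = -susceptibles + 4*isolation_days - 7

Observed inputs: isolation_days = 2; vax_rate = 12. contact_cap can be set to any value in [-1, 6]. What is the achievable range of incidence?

Intervening on contact_cap fixes its value directly, overriding its dependence on isolation_days.
Substituting into the susceptibles equation gives susceptibles = -3*contact_cap - 28.
So incidence = 3*contact_cap + 29.
Linear in contact_cap, so extremes are at the endpoints: contact_cap = -1 gives incidence = 26; contact_cap = 6 gives incidence = 47.

26 to 47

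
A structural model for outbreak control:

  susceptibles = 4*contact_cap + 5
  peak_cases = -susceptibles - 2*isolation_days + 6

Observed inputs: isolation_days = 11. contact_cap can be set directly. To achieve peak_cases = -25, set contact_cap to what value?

Substituting into the peak_cases equation gives peak_cases = -4*contact_cap - 21.
Solve -4*contact_cap - 21 = -25: contact_cap = (-25 + 21) / -4 = 1.

contact_cap = 1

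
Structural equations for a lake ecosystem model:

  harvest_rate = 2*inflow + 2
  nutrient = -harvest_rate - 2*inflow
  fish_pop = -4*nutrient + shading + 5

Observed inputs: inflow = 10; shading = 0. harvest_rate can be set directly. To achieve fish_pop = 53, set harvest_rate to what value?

harvest_rate = -8

Intervening on harvest_rate fixes its value directly, overriding its dependence on inflow.
Substituting into the nutrient equation gives nutrient = -harvest_rate - 20.
Substituting into the fish_pop equation gives fish_pop = 4*harvest_rate + 85.
Solve 4*harvest_rate + 85 = 53: harvest_rate = (53 - 85) / 4 = -8.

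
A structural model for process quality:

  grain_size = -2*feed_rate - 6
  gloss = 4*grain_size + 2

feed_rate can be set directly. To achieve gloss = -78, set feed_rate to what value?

Substituting into the gloss equation gives gloss = -8*feed_rate - 22.
Solve -8*feed_rate - 22 = -78: feed_rate = (-78 + 22) / -8 = 7.

feed_rate = 7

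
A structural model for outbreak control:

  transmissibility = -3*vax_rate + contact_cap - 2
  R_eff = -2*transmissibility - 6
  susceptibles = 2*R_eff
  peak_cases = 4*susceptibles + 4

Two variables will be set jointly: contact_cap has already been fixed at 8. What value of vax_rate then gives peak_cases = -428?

vax_rate = -6

With contact_cap held at 8:
Substituting into the transmissibility equation gives transmissibility = -3*vax_rate + 6.
R_eff becomes 6*vax_rate - 18.
This gives susceptibles = 12*vax_rate - 36.
Substituting into the peak_cases equation gives peak_cases = 48*vax_rate - 140.
Solve 48*vax_rate - 140 = -428: vax_rate = (-428 + 140) / 48 = -6.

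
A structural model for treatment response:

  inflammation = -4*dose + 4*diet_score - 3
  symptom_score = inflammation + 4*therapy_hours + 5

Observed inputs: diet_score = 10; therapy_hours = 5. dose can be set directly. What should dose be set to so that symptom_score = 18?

dose = 11

Substituting into the inflammation equation gives inflammation = -4*dose + 37.
Substituting into the symptom_score equation gives symptom_score = -4*dose + 62.
Solve -4*dose + 62 = 18: dose = (18 - 62) / -4 = 11.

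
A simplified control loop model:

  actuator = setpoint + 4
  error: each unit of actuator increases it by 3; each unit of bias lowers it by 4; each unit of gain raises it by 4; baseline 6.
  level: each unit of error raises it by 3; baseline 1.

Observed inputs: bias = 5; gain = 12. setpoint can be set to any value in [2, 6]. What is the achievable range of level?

Substituting into the error equation gives error = 3*setpoint + 46.
This gives level = 9*setpoint + 139.
Linear in setpoint, so extremes are at the endpoints: setpoint = 2 gives level = 157; setpoint = 6 gives level = 193.

157 to 193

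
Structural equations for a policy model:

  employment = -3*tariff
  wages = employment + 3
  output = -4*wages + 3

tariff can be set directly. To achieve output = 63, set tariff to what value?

Substituting into the wages equation gives wages = -3*tariff + 3.
Substituting into the output equation gives output = 12*tariff - 9.
Solve 12*tariff - 9 = 63: tariff = (63 + 9) / 12 = 6.

tariff = 6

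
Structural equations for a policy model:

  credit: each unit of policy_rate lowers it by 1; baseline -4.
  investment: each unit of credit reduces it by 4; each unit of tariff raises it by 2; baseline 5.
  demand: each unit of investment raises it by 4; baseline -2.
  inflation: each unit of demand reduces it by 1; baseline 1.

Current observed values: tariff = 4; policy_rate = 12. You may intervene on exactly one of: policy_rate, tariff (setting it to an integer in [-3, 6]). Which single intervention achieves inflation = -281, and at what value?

Intervening on policy_rate: inflation = -16*policy_rate - 113. Reaching -281 requires policy_rate = 21/2, not an integer.
Intervening on tariff: with other inputs at their observed values, inflation = -8*tariff - 273. Solving for -281 gives tariff = 1, within [-3, 6].

set tariff = 1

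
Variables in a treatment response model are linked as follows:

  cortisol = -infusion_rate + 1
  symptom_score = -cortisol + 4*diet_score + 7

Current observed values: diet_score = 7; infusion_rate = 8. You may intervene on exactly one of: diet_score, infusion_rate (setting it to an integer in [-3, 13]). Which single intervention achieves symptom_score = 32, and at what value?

set infusion_rate = -2

Intervening on diet_score: symptom_score = 4*diet_score + 14. Reaching 32 requires diet_score = 9/2, not an integer.
Intervening on infusion_rate: with other inputs at their observed values, symptom_score = infusion_rate + 34. Solving for 32 gives infusion_rate = -2, within [-3, 13].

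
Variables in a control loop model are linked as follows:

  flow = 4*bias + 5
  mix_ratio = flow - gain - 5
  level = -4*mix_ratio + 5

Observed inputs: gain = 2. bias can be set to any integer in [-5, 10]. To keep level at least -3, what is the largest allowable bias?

bias = 1

Substituting into the mix_ratio equation gives mix_ratio = 4*bias - 2.
Substituting into the level equation gives level = -16*bias + 13.
Require -16*bias + 13 ≥ -3, so bias ≤ 1.
The largest integer in [-5, 10] satisfying this is 1.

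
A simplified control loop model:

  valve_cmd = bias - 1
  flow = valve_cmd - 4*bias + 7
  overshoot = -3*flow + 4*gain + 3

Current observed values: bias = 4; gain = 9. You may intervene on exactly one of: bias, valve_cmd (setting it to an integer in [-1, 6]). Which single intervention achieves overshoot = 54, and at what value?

set valve_cmd = 4

Intervening on bias: overshoot = 9*bias + 21. Reaching 54 requires bias = 11/3, not an integer.
Intervening on valve_cmd: with other inputs at their observed values, overshoot = -3*valve_cmd + 66. Solving for 54 gives valve_cmd = 4, within [-1, 6].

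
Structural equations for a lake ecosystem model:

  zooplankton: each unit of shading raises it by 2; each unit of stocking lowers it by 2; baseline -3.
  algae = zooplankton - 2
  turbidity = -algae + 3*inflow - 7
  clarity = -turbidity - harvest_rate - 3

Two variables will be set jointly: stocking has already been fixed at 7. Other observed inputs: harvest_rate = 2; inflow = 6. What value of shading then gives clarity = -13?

shading = 11

With stocking held at 7:
Substituting into the zooplankton equation gives zooplankton = 2*shading - 17.
This gives algae = 2*shading - 19.
Substituting into the turbidity equation gives turbidity = -2*shading + 30.
Substituting into the clarity equation gives clarity = 2*shading - 35.
Solve 2*shading - 35 = -13: shading = (-13 + 35) / 2 = 11.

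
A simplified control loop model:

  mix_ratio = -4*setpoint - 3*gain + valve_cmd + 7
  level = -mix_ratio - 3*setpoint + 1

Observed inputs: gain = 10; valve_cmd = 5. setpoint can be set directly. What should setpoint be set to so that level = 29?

Substituting into the mix_ratio equation gives mix_ratio = -4*setpoint - 18.
Substituting into the level equation gives level = setpoint + 19.
Solve setpoint + 19 = 29: setpoint = (29 - 19) / 1 = 10.

setpoint = 10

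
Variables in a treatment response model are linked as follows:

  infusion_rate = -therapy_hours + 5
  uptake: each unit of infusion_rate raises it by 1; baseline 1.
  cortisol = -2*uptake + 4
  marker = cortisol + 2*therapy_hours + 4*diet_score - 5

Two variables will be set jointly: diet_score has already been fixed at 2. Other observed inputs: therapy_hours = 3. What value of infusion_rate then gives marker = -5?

With diet_score held at 2:
Intervening on infusion_rate fixes its value directly, overriding its dependence on therapy_hours.
Substituting into the cortisol equation gives cortisol = -2*infusion_rate + 2.
Substituting into the marker equation gives marker = -2*infusion_rate + 11.
Solve -2*infusion_rate + 11 = -5: infusion_rate = (-5 - 11) / -2 = 8.

infusion_rate = 8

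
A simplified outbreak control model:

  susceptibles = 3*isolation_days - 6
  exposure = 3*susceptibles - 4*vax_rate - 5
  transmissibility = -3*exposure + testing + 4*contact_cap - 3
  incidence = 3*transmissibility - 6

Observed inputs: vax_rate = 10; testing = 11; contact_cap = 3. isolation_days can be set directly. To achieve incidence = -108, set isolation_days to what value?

Substituting into the exposure equation gives exposure = 9*isolation_days - 63.
Substituting into the transmissibility equation gives transmissibility = -27*isolation_days + 209.
Substituting into the incidence equation gives incidence = -81*isolation_days + 621.
Solve -81*isolation_days + 621 = -108: isolation_days = (-108 - 621) / -81 = 9.

isolation_days = 9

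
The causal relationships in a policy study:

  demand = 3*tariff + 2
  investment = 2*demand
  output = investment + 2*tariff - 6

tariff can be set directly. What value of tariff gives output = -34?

tariff = -4

Substituting into the investment equation gives investment = 6*tariff + 4.
Substituting into the output equation gives output = 8*tariff - 2.
Solve 8*tariff - 2 = -34: tariff = (-34 + 2) / 8 = -4.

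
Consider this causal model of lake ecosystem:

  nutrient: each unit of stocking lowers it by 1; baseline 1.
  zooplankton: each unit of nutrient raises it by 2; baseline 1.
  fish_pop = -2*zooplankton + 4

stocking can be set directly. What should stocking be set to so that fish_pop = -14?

stocking = -3

Substituting into the zooplankton equation gives zooplankton = -2*stocking + 3.
So fish_pop = 4*stocking - 2.
Solve 4*stocking - 2 = -14: stocking = (-14 + 2) / 4 = -3.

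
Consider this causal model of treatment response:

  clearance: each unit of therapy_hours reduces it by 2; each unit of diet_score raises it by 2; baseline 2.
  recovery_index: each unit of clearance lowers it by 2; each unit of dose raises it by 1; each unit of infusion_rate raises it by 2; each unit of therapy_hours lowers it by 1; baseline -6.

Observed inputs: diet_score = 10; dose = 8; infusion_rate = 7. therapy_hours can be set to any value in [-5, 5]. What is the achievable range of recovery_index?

Substituting into the clearance equation gives clearance = -2*therapy_hours + 22.
Substituting into the recovery_index equation gives recovery_index = 3*therapy_hours - 28.
Linear in therapy_hours, so extremes are at the endpoints: therapy_hours = -5 gives recovery_index = -43; therapy_hours = 5 gives recovery_index = -13.

-43 to -13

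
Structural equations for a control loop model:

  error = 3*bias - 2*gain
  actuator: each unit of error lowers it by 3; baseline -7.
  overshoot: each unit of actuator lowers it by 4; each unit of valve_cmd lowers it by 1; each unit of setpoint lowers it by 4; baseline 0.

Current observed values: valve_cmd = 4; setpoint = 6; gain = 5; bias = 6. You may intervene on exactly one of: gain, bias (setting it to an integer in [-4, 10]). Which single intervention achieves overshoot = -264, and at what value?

set bias = -4

Intervening on gain: overshoot = -24*gain + 216. Reaching -264 requires gain = 20, outside [-4, 10].
Intervening on bias: with other inputs at their observed values, overshoot = 36*bias - 120. Solving for -264 gives bias = -4, within [-4, 10].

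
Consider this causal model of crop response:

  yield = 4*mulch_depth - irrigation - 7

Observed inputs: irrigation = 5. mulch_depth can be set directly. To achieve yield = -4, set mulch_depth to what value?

mulch_depth = 2

Substituting into the yield equation gives yield = 4*mulch_depth - 12.
Solve 4*mulch_depth - 12 = -4: mulch_depth = (-4 + 12) / 4 = 2.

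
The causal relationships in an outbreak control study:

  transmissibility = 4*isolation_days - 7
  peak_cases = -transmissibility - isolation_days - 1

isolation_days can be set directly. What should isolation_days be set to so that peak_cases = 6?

Substituting into the peak_cases equation gives peak_cases = -5*isolation_days + 6.
Solve -5*isolation_days + 6 = 6: isolation_days = (6 - 6) / -5 = 0.

isolation_days = 0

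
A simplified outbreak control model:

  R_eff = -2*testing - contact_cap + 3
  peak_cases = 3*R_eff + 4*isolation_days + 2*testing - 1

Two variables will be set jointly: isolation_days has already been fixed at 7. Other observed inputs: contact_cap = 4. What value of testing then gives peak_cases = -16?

testing = 10

With isolation_days held at 7:
Substituting into the R_eff equation gives R_eff = -2*testing - 1.
So peak_cases = -4*testing + 24.
Solve -4*testing + 24 = -16: testing = (-16 - 24) / -4 = 10.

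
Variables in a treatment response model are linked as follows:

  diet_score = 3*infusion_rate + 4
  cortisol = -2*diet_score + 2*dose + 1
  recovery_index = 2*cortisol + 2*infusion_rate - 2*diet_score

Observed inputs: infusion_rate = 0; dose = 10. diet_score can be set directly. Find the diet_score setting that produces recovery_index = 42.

diet_score = 0

Intervening on diet_score fixes its value directly, overriding its dependence on infusion_rate.
Substituting into the cortisol equation gives cortisol = -2*diet_score + 21.
recovery_index becomes -6*diet_score + 42.
Solve -6*diet_score + 42 = 42: diet_score = (42 - 42) / -6 = 0.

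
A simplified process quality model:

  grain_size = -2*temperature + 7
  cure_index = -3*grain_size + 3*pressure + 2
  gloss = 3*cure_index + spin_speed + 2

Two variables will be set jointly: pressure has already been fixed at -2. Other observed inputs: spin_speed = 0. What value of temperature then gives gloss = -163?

temperature = -5

With pressure held at -2:
Substituting into the cure_index equation gives cure_index = 6*temperature - 25.
This gives gloss = 18*temperature - 73.
Solve 18*temperature - 73 = -163: temperature = (-163 + 73) / 18 = -5.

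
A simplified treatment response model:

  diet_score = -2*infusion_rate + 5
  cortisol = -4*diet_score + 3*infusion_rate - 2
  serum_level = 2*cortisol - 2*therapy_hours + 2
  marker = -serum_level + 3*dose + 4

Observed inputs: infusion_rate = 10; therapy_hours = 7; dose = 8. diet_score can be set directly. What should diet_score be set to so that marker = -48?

diet_score = -4

Intervening on diet_score fixes its value directly, overriding its dependence on infusion_rate.
Substituting into the cortisol equation gives cortisol = -4*diet_score + 28.
Substituting into the serum_level equation gives serum_level = -8*diet_score + 44.
marker becomes 8*diet_score - 16.
Solve 8*diet_score - 16 = -48: diet_score = (-48 + 16) / 8 = -4.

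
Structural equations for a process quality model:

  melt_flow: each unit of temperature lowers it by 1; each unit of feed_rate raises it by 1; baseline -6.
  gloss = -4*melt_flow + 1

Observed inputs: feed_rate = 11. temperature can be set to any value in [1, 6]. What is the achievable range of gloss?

-15 to 5

Substituting into the melt_flow equation gives melt_flow = -temperature + 5.
This gives gloss = 4*temperature - 19.
Linear in temperature, so extremes are at the endpoints: temperature = 1 gives gloss = -15; temperature = 6 gives gloss = 5.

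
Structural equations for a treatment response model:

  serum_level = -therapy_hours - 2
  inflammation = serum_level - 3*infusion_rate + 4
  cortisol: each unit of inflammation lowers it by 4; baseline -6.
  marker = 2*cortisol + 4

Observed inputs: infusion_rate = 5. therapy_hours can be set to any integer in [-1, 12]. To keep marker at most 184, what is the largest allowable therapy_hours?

therapy_hours = 11

Substituting into the inflammation equation gives inflammation = -therapy_hours - 13.
This gives cortisol = 4*therapy_hours + 46.
So marker = 8*therapy_hours + 96.
Require 8*therapy_hours + 96 ≤ 184, so therapy_hours ≤ 11.
The largest integer in [-1, 12] satisfying this is 11.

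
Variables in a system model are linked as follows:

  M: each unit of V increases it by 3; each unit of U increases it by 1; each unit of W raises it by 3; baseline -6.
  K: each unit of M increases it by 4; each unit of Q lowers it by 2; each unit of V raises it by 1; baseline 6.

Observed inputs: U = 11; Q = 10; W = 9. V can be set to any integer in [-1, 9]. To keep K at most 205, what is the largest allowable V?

Substituting into the M equation gives M = 3*V + 32.
So K = 13*V + 114.
Require 13*V + 114 ≤ 205, so V ≤ 7.
The largest integer in [-1, 9] satisfying this is 7.

V = 7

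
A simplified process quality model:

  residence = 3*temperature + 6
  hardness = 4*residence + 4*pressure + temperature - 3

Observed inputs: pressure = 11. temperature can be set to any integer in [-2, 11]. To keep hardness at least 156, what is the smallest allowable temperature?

temperature = 7

Substituting into the hardness equation gives hardness = 13*temperature + 65.
Require 13*temperature + 65 ≥ 156, so temperature ≥ 7.
The smallest integer in [-2, 11] satisfying this is 7.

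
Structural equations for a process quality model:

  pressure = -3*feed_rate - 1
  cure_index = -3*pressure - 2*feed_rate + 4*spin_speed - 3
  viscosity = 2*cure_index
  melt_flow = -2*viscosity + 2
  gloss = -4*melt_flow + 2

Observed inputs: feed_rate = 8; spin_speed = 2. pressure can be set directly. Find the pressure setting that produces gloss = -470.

pressure = 6

Intervening on pressure fixes its value directly, overriding its dependence on feed_rate.
Substituting into the cure_index equation gives cure_index = -3*pressure - 11.
Substituting into the viscosity equation gives viscosity = -6*pressure - 22.
Substituting into the melt_flow equation gives melt_flow = 12*pressure + 46.
gloss becomes -48*pressure - 182.
Solve -48*pressure - 182 = -470: pressure = (-470 + 182) / -48 = 6.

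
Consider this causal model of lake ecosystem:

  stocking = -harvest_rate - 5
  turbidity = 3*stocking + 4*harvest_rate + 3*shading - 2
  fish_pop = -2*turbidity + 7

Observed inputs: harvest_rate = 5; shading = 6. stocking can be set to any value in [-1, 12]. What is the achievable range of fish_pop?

-137 to -59

Intervening on stocking fixes its value directly, overriding its dependence on harvest_rate.
Substituting into the turbidity equation gives turbidity = 3*stocking + 36.
This gives fish_pop = -6*stocking - 65.
Linear in stocking, so extremes are at the endpoints: stocking = -1 gives fish_pop = -59; stocking = 12 gives fish_pop = -137.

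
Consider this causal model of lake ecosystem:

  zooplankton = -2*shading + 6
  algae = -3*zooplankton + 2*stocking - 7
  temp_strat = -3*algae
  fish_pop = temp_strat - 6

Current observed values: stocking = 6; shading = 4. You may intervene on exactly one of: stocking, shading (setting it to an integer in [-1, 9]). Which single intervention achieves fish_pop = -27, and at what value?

Intervening on stocking: with other inputs at their observed values, fish_pop = -6*stocking - 3. Solving for -27 gives stocking = 4, within [-1, 9].
Intervening on shading: fish_pop = -18*shading + 33. Reaching -27 requires shading = 10/3, not an integer.

set stocking = 4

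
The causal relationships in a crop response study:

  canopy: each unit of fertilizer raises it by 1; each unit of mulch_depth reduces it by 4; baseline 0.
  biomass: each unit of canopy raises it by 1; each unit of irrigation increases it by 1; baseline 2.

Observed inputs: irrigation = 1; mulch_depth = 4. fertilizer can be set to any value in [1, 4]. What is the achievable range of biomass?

Substituting into the canopy equation gives canopy = fertilizer - 16.
Substituting into the biomass equation gives biomass = fertilizer - 13.
Linear in fertilizer, so extremes are at the endpoints: fertilizer = 1 gives biomass = -12; fertilizer = 4 gives biomass = -9.

-12 to -9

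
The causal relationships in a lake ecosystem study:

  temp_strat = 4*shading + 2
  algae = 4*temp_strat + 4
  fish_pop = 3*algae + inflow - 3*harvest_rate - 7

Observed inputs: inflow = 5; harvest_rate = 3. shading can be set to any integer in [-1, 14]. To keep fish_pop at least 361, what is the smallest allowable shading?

shading = 7

Substituting into the algae equation gives algae = 16*shading + 12.
Substituting into the fish_pop equation gives fish_pop = 48*shading + 25.
Require 48*shading + 25 ≥ 361, so shading ≥ 7.
The smallest integer in [-1, 14] satisfying this is 7.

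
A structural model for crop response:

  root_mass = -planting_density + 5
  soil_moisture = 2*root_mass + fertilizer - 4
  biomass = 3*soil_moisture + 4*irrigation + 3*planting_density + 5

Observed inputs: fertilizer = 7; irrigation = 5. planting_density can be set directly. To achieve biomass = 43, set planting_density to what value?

planting_density = 7

Substituting into the soil_moisture equation gives soil_moisture = -2*planting_density + 13.
Substituting into the biomass equation gives biomass = -3*planting_density + 64.
Solve -3*planting_density + 64 = 43: planting_density = (43 - 64) / -3 = 7.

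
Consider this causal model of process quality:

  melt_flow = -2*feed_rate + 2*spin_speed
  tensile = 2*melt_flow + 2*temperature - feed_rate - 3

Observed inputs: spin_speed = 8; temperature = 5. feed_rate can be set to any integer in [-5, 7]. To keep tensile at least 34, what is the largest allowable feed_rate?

feed_rate = 1

Substituting into the melt_flow equation gives melt_flow = -2*feed_rate + 16.
So tensile = -5*feed_rate + 39.
Require -5*feed_rate + 39 ≥ 34, so feed_rate ≤ 1.
The largest integer in [-5, 7] satisfying this is 1.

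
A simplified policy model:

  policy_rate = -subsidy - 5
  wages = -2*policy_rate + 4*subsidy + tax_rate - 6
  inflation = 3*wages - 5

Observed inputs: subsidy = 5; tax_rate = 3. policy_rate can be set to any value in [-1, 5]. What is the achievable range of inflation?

16 to 52

Intervening on policy_rate fixes its value directly, overriding its dependence on subsidy.
Substituting into the wages equation gives wages = -2*policy_rate + 17.
inflation becomes -6*policy_rate + 46.
Linear in policy_rate, so extremes are at the endpoints: policy_rate = -1 gives inflation = 52; policy_rate = 5 gives inflation = 16.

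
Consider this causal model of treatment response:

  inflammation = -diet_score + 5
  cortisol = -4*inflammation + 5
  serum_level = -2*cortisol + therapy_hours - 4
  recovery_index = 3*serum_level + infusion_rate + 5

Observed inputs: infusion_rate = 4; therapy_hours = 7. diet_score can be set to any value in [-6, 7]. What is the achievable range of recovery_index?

Substituting into the cortisol equation gives cortisol = 4*diet_score - 15.
Substituting into the serum_level equation gives serum_level = -8*diet_score + 33.
Substituting into the recovery_index equation gives recovery_index = -24*diet_score + 108.
Linear in diet_score, so extremes are at the endpoints: diet_score = -6 gives recovery_index = 252; diet_score = 7 gives recovery_index = -60.

-60 to 252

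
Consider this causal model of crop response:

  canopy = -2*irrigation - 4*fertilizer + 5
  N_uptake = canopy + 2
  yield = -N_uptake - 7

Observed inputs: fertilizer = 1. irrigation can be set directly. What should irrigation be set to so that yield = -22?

Substituting into the canopy equation gives canopy = -2*irrigation + 1.
So N_uptake = -2*irrigation + 3.
Substituting into the yield equation gives yield = 2*irrigation - 10.
Solve 2*irrigation - 10 = -22: irrigation = (-22 + 10) / 2 = -6.

irrigation = -6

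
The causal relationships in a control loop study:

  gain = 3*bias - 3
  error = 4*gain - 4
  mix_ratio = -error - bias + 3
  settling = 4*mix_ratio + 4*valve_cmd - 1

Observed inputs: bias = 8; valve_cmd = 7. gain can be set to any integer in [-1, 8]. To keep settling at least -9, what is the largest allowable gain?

gain = 2

Intervening on gain fixes its value directly, overriding its dependence on bias.
Substituting into the mix_ratio equation gives mix_ratio = -4*gain - 1.
So settling = -16*gain + 23.
Require -16*gain + 23 ≥ -9, so gain ≤ 2.
The largest integer in [-1, 8] satisfying this is 2.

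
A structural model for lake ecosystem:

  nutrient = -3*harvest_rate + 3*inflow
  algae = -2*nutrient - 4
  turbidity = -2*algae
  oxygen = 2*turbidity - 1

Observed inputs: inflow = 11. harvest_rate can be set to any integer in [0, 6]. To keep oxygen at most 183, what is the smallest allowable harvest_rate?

Substituting into the nutrient equation gives nutrient = -3*harvest_rate + 33.
Substituting into the algae equation gives algae = 6*harvest_rate - 70.
This gives turbidity = -12*harvest_rate + 140.
So oxygen = -24*harvest_rate + 279.
Require -24*harvest_rate + 279 ≤ 183, so harvest_rate ≥ 4.
The smallest integer in [0, 6] satisfying this is 4.

harvest_rate = 4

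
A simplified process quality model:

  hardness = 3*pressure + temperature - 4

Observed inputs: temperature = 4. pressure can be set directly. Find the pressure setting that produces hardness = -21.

pressure = -7

Substituting into the hardness equation gives hardness = 3*pressure.
Solve 3*pressure = -21: pressure = -21 / 3 = -7.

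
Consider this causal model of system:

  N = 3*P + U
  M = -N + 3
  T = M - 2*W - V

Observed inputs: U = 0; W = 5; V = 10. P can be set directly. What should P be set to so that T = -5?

P = -4

Substituting into the N equation gives N = 3*P.
So M = -3*P + 3.
So T = -3*P - 17.
Solve -3*P - 17 = -5: P = (-5 + 17) / -3 = -4.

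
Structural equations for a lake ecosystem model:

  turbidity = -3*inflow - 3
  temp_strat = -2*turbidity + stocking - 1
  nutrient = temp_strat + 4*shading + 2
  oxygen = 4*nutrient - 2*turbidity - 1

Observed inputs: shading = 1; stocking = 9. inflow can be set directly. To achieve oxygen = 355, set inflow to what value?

Substituting into the temp_strat equation gives temp_strat = 6*inflow + 14.
This gives nutrient = 6*inflow + 20.
This gives oxygen = 30*inflow + 85.
Solve 30*inflow + 85 = 355: inflow = (355 - 85) / 30 = 9.

inflow = 9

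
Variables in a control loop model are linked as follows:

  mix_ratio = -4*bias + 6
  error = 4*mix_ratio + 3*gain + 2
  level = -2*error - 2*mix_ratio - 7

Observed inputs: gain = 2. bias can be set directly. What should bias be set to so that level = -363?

Substituting into the error equation gives error = -16*bias + 32.
Substituting into the level equation gives level = 40*bias - 83.
Solve 40*bias - 83 = -363: bias = (-363 + 83) / 40 = -7.

bias = -7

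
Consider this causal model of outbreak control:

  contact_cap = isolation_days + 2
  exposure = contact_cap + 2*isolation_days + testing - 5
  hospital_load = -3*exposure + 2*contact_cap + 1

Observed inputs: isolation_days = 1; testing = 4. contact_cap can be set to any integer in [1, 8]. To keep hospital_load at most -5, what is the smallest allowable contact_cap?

Intervening on contact_cap fixes its value directly, overriding its dependence on isolation_days.
Substituting into the exposure equation gives exposure = contact_cap + 1.
Substituting into the hospital_load equation gives hospital_load = -contact_cap - 2.
Require -contact_cap - 2 ≤ -5, so contact_cap ≥ 3.
The smallest integer in [1, 8] satisfying this is 3.

contact_cap = 3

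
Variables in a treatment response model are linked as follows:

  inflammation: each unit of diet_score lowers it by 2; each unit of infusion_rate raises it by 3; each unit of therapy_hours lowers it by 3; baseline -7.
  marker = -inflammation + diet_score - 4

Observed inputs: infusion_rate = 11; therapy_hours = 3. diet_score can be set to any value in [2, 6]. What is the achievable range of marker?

Substituting into the inflammation equation gives inflammation = -2*diet_score + 17.
Substituting into the marker equation gives marker = 3*diet_score - 21.
Linear in diet_score, so extremes are at the endpoints: diet_score = 2 gives marker = -15; diet_score = 6 gives marker = -3.

-15 to -3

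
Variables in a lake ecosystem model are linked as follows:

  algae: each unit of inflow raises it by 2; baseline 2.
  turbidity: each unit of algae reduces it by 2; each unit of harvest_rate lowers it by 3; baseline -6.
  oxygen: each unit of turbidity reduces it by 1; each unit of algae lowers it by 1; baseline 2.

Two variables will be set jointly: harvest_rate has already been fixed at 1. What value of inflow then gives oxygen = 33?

With harvest_rate held at 1:
Substituting into the turbidity equation gives turbidity = -4*inflow - 13.
This gives oxygen = 2*inflow + 13.
Solve 2*inflow + 13 = 33: inflow = (33 - 13) / 2 = 10.

inflow = 10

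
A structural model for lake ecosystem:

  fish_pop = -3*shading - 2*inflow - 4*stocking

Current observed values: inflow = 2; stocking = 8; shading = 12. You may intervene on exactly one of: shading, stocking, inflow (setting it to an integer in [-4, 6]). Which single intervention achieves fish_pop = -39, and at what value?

set shading = 1

Intervening on shading: with other inputs at their observed values, fish_pop = -3*shading - 36. Solving for -39 gives shading = 1, within [-4, 6].
Intervening on stocking: fish_pop = -4*stocking - 40. Reaching -39 requires stocking = -1/4, not an integer.
Intervening on inflow: fish_pop = -2*inflow - 68. Reaching -39 requires inflow = -29/2, not an integer.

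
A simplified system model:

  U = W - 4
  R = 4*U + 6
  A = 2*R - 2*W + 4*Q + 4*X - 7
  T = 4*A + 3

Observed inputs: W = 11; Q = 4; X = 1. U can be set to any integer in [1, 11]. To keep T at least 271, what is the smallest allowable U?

Intervening on U fixes its value directly, overriding its dependence on W.
Substituting into the A equation gives A = 8*U + 3.
This gives T = 32*U + 15.
Require 32*U + 15 ≥ 271, so U ≥ 8.
The smallest integer in [1, 11] satisfying this is 8.

U = 8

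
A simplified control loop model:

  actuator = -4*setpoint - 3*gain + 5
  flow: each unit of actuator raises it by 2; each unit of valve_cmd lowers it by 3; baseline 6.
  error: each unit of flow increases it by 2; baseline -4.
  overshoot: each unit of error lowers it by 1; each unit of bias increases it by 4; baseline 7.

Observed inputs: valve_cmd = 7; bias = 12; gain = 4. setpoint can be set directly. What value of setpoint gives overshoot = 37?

Substituting into the actuator equation gives actuator = -4*setpoint - 7.
Substituting into the flow equation gives flow = -8*setpoint - 29.
Substituting into the error equation gives error = -16*setpoint - 62.
So overshoot = 16*setpoint + 117.
Solve 16*setpoint + 117 = 37: setpoint = (37 - 117) / 16 = -5.

setpoint = -5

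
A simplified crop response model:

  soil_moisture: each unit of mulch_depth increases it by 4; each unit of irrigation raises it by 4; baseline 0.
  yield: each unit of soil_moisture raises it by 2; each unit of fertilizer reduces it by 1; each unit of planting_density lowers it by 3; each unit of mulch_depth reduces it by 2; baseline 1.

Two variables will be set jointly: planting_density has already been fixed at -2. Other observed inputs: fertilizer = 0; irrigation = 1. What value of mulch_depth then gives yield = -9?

mulch_depth = -4

With planting_density held at -2:
Substituting into the soil_moisture equation gives soil_moisture = 4*mulch_depth + 4.
yield becomes 6*mulch_depth + 15.
Solve 6*mulch_depth + 15 = -9: mulch_depth = (-9 - 15) / 6 = -4.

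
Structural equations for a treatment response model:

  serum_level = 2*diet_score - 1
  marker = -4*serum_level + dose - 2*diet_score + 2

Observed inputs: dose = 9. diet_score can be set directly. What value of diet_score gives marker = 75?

Substituting into the marker equation gives marker = -10*diet_score + 15.
Solve -10*diet_score + 15 = 75: diet_score = (75 - 15) / -10 = -6.

diet_score = -6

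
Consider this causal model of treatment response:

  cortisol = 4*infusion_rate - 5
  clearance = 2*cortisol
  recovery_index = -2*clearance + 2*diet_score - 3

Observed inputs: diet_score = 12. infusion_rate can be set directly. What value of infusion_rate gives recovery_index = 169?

infusion_rate = -8

Substituting into the clearance equation gives clearance = 8*infusion_rate - 10.
Substituting into the recovery_index equation gives recovery_index = -16*infusion_rate + 41.
Solve -16*infusion_rate + 41 = 169: infusion_rate = (169 - 41) / -16 = -8.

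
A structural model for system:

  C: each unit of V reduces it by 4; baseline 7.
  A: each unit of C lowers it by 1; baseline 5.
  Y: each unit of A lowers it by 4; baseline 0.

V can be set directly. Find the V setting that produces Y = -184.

Substituting into the A equation gives A = 4*V - 2.
Substituting into the Y equation gives Y = -16*V + 8.
Solve -16*V + 8 = -184: V = (-184 - 8) / -16 = 12.

V = 12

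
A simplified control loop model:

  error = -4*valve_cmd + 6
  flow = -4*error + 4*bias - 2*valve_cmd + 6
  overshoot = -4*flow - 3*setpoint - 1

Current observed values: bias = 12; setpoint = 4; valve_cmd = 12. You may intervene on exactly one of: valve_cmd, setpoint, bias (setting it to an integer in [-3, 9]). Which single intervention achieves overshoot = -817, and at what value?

set setpoint = 8

Intervening on valve_cmd: overshoot = -56*valve_cmd - 133. Reaching -817 requires valve_cmd = 171/14, not an integer.
Intervening on setpoint: with other inputs at their observed values, overshoot = -3*setpoint - 793. Solving for -817 gives setpoint = 8, within [-3, 9].
Intervening on bias: overshoot = -16*bias - 613. Reaching -817 requires bias = 51/4, not an integer.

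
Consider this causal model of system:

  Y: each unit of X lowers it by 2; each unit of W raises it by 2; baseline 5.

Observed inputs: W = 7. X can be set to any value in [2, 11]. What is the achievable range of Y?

-3 to 15

Substituting into the Y equation gives Y = -2*X + 19.
Linear in X, so extremes are at the endpoints: X = 2 gives Y = 15; X = 11 gives Y = -3.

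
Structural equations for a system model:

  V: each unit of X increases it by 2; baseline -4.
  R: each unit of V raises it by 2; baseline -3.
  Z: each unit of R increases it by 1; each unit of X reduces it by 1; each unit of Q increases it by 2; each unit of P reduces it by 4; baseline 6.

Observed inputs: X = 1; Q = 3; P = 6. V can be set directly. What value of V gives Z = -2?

V = 7

Intervening on V fixes its value directly, overriding its dependence on X.
Substituting into the Z equation gives Z = 2*V - 16.
Solve 2*V - 16 = -2: V = (-2 + 16) / 2 = 7.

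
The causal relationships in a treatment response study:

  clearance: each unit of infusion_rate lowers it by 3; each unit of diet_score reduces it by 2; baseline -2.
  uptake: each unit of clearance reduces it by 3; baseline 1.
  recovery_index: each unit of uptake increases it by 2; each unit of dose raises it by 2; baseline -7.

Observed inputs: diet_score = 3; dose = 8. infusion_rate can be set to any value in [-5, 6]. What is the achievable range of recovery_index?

Substituting into the clearance equation gives clearance = -3*infusion_rate - 8.
This gives uptake = 9*infusion_rate + 25.
recovery_index becomes 18*infusion_rate + 59.
Linear in infusion_rate, so extremes are at the endpoints: infusion_rate = -5 gives recovery_index = -31; infusion_rate = 6 gives recovery_index = 167.

-31 to 167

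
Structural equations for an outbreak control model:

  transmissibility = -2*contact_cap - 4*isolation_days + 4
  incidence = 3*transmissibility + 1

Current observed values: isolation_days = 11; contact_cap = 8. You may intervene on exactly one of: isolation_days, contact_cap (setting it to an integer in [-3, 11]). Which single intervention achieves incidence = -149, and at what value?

Intervening on isolation_days: incidence = -12*isolation_days - 35. Reaching -149 requires isolation_days = 19/2, not an integer.
Intervening on contact_cap: with other inputs at their observed values, incidence = -6*contact_cap - 119. Solving for -149 gives contact_cap = 5, within [-3, 11].

set contact_cap = 5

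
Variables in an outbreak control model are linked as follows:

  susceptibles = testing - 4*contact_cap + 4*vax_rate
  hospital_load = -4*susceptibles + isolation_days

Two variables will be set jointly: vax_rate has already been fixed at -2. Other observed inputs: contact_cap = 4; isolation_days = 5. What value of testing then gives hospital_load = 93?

testing = 2

With vax_rate held at -2:
Substituting into the susceptibles equation gives susceptibles = testing - 24.
Substituting into the hospital_load equation gives hospital_load = -4*testing + 101.
Solve -4*testing + 101 = 93: testing = (93 - 101) / -4 = 2.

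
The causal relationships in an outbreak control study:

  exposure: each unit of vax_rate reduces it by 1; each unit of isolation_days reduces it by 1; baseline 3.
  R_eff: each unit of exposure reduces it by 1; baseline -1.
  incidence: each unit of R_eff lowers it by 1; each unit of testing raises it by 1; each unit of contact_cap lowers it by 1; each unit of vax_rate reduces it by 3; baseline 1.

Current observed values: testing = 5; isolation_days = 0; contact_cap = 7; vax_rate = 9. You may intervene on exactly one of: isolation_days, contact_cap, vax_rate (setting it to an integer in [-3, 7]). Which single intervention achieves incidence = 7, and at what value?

set vax_rate = -1

Intervening on isolation_days: incidence = -isolation_days - 33. Reaching 7 requires isolation_days = -40, outside [-3, 7].
Intervening on contact_cap: incidence = -contact_cap - 26. Reaching 7 requires contact_cap = -33, outside [-3, 7].
Intervening on vax_rate: with other inputs at their observed values, incidence = -4*vax_rate + 3. Solving for 7 gives vax_rate = -1, within [-3, 7].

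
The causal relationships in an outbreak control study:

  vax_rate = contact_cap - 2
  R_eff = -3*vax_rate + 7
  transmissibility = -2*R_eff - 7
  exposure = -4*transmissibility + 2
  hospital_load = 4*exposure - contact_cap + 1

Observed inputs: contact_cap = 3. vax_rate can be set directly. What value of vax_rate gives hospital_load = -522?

vax_rate = 9

Intervening on vax_rate fixes its value directly, overriding its dependence on contact_cap.
Substituting into the transmissibility equation gives transmissibility = 6*vax_rate - 21.
exposure becomes -24*vax_rate + 86.
So hospital_load = -96*vax_rate + 342.
Solve -96*vax_rate + 342 = -522: vax_rate = (-522 - 342) / -96 = 9.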